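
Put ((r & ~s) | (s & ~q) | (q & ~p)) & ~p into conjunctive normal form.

(r | s | q) & ~p

((r & ~s) | (s & ~q) | (q & ~p)) & ~p
⇔ (r | s | q) & (r | s | ~p) & (r | ~q | q) & (r | ~q | ~p) & (~s | s | q) & (~s | s | ~p) & (~s | ~q | q) & (~s | ~q | ~p) & ~p   [distribute | over &]
⇔ (r | s | q) & ~p   [simplify]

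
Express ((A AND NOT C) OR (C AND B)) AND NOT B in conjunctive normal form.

((A AND NOT C) OR (C AND B)) AND NOT B
≡ (A OR C) AND (A OR B) AND (NOT C OR C) AND (NOT C OR B) AND NOT B   (distribute OR over AND)
≡ (A OR C) AND (A OR B) AND (NOT C OR B) AND NOT B   (simplify)

(A OR C) AND (A OR B) AND (NOT C OR B) AND NOT B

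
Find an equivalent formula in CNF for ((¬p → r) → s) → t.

(p ∨ r ∨ t) ∧ (¬s ∨ t)

((¬p → r) → s) → t
= ¬((¬p → r) → s) ∨ t   [eliminate →]
= ¬(¬(¬p → r) ∨ s) ∨ t   [eliminate →]
= ¬(¬(¬¬p ∨ r) ∨ s) ∨ t   [eliminate →]
= (¬¬(¬¬p ∨ r) ∧ ¬s) ∨ t   [De Morgan]
= ((¬¬p ∨ r) ∧ ¬s) ∨ t   [double negation]
= ((p ∨ r) ∧ ¬s) ∨ t   [double negation]
= (p ∨ r ∨ t) ∧ (¬s ∨ t)   [distribute ∨ over ∧]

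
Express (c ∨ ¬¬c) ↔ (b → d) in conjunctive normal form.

(c ∨ ¬¬c) ↔ (b → d)
≡ ((c ∨ ¬¬c) → (b → d)) ∧ ((b → d) → (c ∨ ¬¬c))   — eliminate ↔
≡ (¬(c ∨ ¬¬c) ∨ (b → d)) ∧ ((b → d) → (c ∨ ¬¬c))   — eliminate →
≡ (¬(c ∨ ¬¬c) ∨ ¬b ∨ d) ∧ ((b → d) → (c ∨ ¬¬c))   — eliminate →
≡ (¬(c ∨ ¬¬c) ∨ ¬b ∨ d) ∧ (¬(b → d) ∨ c ∨ ¬¬c)   — eliminate →
≡ (¬(c ∨ ¬¬c) ∨ ¬b ∨ d) ∧ (¬(¬b ∨ d) ∨ c ∨ ¬¬c)   — eliminate →
≡ ((¬c ∧ ¬¬¬c) ∨ ¬b ∨ d) ∧ (¬(¬b ∨ d) ∨ c ∨ ¬¬c)   — De Morgan
≡ ((¬c ∧ ¬c) ∨ ¬b ∨ d) ∧ (¬(¬b ∨ d) ∨ c ∨ ¬¬c)   — double negation
≡ ((¬c ∧ ¬c) ∨ ¬b ∨ d) ∧ ((¬¬b ∧ ¬d) ∨ c ∨ ¬¬c)   — De Morgan
≡ ((¬c ∧ ¬c) ∨ ¬b ∨ d) ∧ ((b ∧ ¬d) ∨ c ∨ ¬¬c)   — double negation
≡ ((¬c ∧ ¬c) ∨ ¬b ∨ d) ∧ ((b ∧ ¬d) ∨ c ∨ c)   — double negation
≡ (¬c ∨ ¬b ∨ d) ∧ (¬c ∨ ¬b ∨ d) ∧ (b ∨ c ∨ c) ∧ (¬d ∨ c ∨ c)   — distribute ∨ over ∧
≡ (¬c ∨ ¬b ∨ d) ∧ (b ∨ c) ∧ (¬d ∨ c)   — simplify

(¬c ∨ ¬b ∨ d) ∧ (b ∨ c) ∧ (¬d ∨ c)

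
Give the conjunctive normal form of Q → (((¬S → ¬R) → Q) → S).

¬Q ∨ S

Q → (((¬S → ¬R) → Q) → S)
≡ ¬Q ∨ (((¬S → ¬R) → Q) → S)   [eliminate →]
≡ ¬Q ∨ ¬((¬S → ¬R) → Q) ∨ S   [eliminate →]
≡ ¬Q ∨ ¬(¬(¬S → ¬R) ∨ Q) ∨ S   [eliminate →]
≡ ¬Q ∨ ¬(¬(¬¬S ∨ ¬R) ∨ Q) ∨ S   [eliminate →]
≡ ¬Q ∨ (¬¬(¬¬S ∨ ¬R) ∧ ¬Q) ∨ S   [De Morgan]
≡ ¬Q ∨ ((¬¬S ∨ ¬R) ∧ ¬Q) ∨ S   [double negation]
≡ ¬Q ∨ ((S ∨ ¬R) ∧ ¬Q) ∨ S   [double negation]
≡ (¬Q ∨ S ∨ ¬R ∨ S) ∧ (¬Q ∨ ¬Q ∨ S)   [distribute ∨ over ∧]
≡ ¬Q ∨ S   [simplify]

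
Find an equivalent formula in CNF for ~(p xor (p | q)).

~(p xor (p | q))
≡ ~((p | p | q) & ~(p & (p | q)))   (expand xor)
≡ ~(p | p | q) | ~~(p & (p | q))   (De Morgan)
≡ (~p & ~p & ~q) | ~~(p & (p | q))   (De Morgan)
≡ (~p & ~p & ~q) | (p & (p | q))   (double negation)
≡ (~p | p) & (~p | p | q) & (~p | p) & (~p | p | q) & (~q | p) & (~q | p | q)   (distribute | over &)
≡ ~q | p   (simplify)

~q | p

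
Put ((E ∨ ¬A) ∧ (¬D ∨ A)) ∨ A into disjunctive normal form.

(E ∧ ¬D) ∨ (¬A ∧ ¬D) ∨ A

((E ∨ ¬A) ∧ (¬D ∨ A)) ∨ A
= (E ∧ ¬D) ∨ (E ∧ A) ∨ (¬A ∧ ¬D) ∨ (¬A ∧ A) ∨ A   — distribute ∧ over ∨
= (E ∧ ¬D) ∨ (¬A ∧ ¬D) ∨ A   — simplify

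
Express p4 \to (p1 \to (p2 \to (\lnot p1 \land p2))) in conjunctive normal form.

\lnot p4 \lor \lnot p1 \lor \lnot p2

p4 \to (p1 \to (p2 \to (\lnot p1 \land p2)))
⇔ \lnot p4 \lor (p1 \to (p2 \to (\lnot p1 \land p2)))   [eliminate \to]
⇔ \lnot p4 \lor \lnot p1 \lor (p2 \to (\lnot p1 \land p2))   [eliminate \to]
⇔ \lnot p4 \lor \lnot p1 \lor \lnot p2 \lor (\lnot p1 \land p2)   [eliminate \to]
⇔ (\lnot p4 \lor \lnot p1 \lor \lnot p2 \lor \lnot p1) \land (\lnot p4 \lor \lnot p1 \lor \lnot p2 \lor p2)   [distribute \lor over \land]
⇔ \lnot p4 \lor \lnot p1 \lor \lnot p2   [simplify]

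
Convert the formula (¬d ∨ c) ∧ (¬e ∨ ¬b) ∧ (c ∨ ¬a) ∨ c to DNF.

(¬d ∨ c) ∧ (¬e ∨ ¬b) ∧ (c ∨ ¬a) ∨ c
= ¬d ∧ ¬e ∧ c ∨ ¬d ∧ ¬e ∧ ¬a ∨ ¬d ∧ ¬b ∧ c ∨ ¬d ∧ ¬b ∧ ¬a ∨ c ∧ ¬e ∧ c ∨ c ∧ ¬e ∧ ¬a ∨ c ∧ ¬b ∧ c ∨ c ∧ ¬b ∧ ¬a ∨ c   — distribute ∧ over ∨
= ¬d ∧ ¬e ∧ ¬a ∨ ¬d ∧ ¬b ∧ ¬a ∨ c   — simplify

¬d ∧ ¬e ∧ ¬a ∨ ¬d ∧ ¬b ∧ ¬a ∨ c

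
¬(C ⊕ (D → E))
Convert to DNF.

¬(C ⊕ (D → E))
⇔ ¬((C ∧ ¬(D → E)) ∨ (¬C ∧ (D → E)))   — expand ⊕
⇔ ¬((C ∧ ¬(¬D ∨ E)) ∨ (¬C ∧ (D → E)))   — eliminate →
⇔ ¬((C ∧ ¬(¬D ∨ E)) ∨ (¬C ∧ (¬D ∨ E)))   — eliminate →
⇔ ¬(C ∧ ¬(¬D ∨ E)) ∧ ¬(¬C ∧ (¬D ∨ E))   — De Morgan
⇔ (¬C ∨ ¬¬(¬D ∨ E)) ∧ ¬(¬C ∧ (¬D ∨ E))   — De Morgan
⇔ (¬C ∨ ¬D ∨ E) ∧ ¬(¬C ∧ (¬D ∨ E))   — double negation
⇔ (¬C ∨ ¬D ∨ E) ∧ (¬¬C ∨ ¬(¬D ∨ E))   — De Morgan
⇔ (¬C ∨ ¬D ∨ E) ∧ (C ∨ ¬(¬D ∨ E))   — double negation
⇔ (¬C ∨ ¬D ∨ E) ∧ (C ∨ (¬¬D ∧ ¬E))   — De Morgan
⇔ (¬C ∨ ¬D ∨ E) ∧ (C ∨ (D ∧ ¬E))   — double negation
⇔ (¬C ∧ C) ∨ (¬C ∧ D ∧ ¬E) ∨ (¬D ∧ C) ∨ (¬D ∧ D ∧ ¬E) ∨ (E ∧ C) ∨ (E ∧ D ∧ ¬E)   — distribute ∧ over ∨
⇔ (¬C ∧ D ∧ ¬E) ∨ (¬D ∧ C) ∨ (E ∧ C)   — simplify

(¬C ∧ D ∧ ¬E) ∨ (¬D ∧ C) ∨ (E ∧ C)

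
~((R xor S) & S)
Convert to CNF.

~S | R

~((R xor S) & S)
⇔ ~((R | S) & ~(R & S) & S)   (expand xor)
⇔ ~(R | S) | ~~(R & S) | ~S   (De Morgan)
⇔ (~R & ~S) | ~~(R & S) | ~S   (De Morgan)
⇔ (~R & ~S) | (R & S) | ~S   (double negation)
⇔ (~R | R | ~S) & (~R | S | ~S) & (~S | R | ~S) & (~S | S | ~S)   (distribute | over &)
⇔ ~S | R   (simplify)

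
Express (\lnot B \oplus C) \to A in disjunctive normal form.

(\lnot B \oplus C) \to A
= \lnot (\lnot B \oplus C) \lor A   — eliminate \to
= \lnot ((\lnot B \land \lnot C) \lor (\lnot \lnot B \land C)) \lor A   — expand \oplus
= (\lnot (\lnot B \land \lnot C) \land \lnot (\lnot \lnot B \land C)) \lor A   — De Morgan
= ((\lnot \lnot B \lor \lnot \lnot C) \land \lnot (\lnot \lnot B \land C)) \lor A   — De Morgan
= ((B \lor \lnot \lnot C) \land \lnot (\lnot \lnot B \land C)) \lor A   — double negation
= ((B \lor C) \land \lnot (\lnot \lnot B \land C)) \lor A   — double negation
= ((B \lor C) \land (\lnot \lnot \lnot B \lor \lnot C)) \lor A   — De Morgan
= ((B \lor C) \land (\lnot B \lor \lnot C)) \lor A   — double negation
= (B \land \lnot B) \lor (B \land \lnot C) \lor (C \land \lnot B) \lor (C \land \lnot C) \lor A   — distribute \land over \lor
= (B \land \lnot C) \lor (C \land \lnot B) \lor A   — simplify

(B \land \lnot C) \lor (C \land \lnot B) \lor A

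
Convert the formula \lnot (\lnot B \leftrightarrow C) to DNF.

(\lnot B \land \lnot C) \lor (C \land B)

\lnot (\lnot B \leftrightarrow C)
≡ \lnot ((\lnot B \to C) \land (C \to \lnot B))   — eliminate \leftrightarrow
≡ \lnot ((\lnot \lnot B \lor C) \land (C \to \lnot B))   — eliminate \to
≡ \lnot ((\lnot \lnot B \lor C) \land (\lnot C \lor \lnot B))   — eliminate \to
≡ \lnot (\lnot \lnot B \lor C) \lor \lnot (\lnot C \lor \lnot B)   — De Morgan
≡ (\lnot \lnot \lnot B \land \lnot C) \lor \lnot (\lnot C \lor \lnot B)   — De Morgan
≡ (\lnot B \land \lnot C) \lor \lnot (\lnot C \lor \lnot B)   — double negation
≡ (\lnot B \land \lnot C) \lor (\lnot \lnot C \land \lnot \lnot B)   — De Morgan
≡ (\lnot B \land \lnot C) \lor (C \land \lnot \lnot B)   — double negation
≡ (\lnot B \land \lnot C) \lor (C \land B)   — double negation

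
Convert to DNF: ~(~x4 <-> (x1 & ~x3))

~(~x4 <-> (x1 & ~x3))
⇔ ~((~x4 -> (x1 & ~x3)) & ((x1 & ~x3) -> ~x4))   (eliminate <->)
⇔ ~((~~x4 | (x1 & ~x3)) & ((x1 & ~x3) -> ~x4))   (eliminate ->)
⇔ ~((~~x4 | (x1 & ~x3)) & (~(x1 & ~x3) | ~x4))   (eliminate ->)
⇔ ~(~~x4 | (x1 & ~x3)) | ~(~(x1 & ~x3) | ~x4)   (De Morgan)
⇔ (~~~x4 & ~(x1 & ~x3)) | ~(~(x1 & ~x3) | ~x4)   (De Morgan)
⇔ (~x4 & ~(x1 & ~x3)) | ~(~(x1 & ~x3) | ~x4)   (double negation)
⇔ (~x4 & (~x1 | ~~x3)) | ~(~(x1 & ~x3) | ~x4)   (De Morgan)
⇔ (~x4 & (~x1 | x3)) | ~(~(x1 & ~x3) | ~x4)   (double negation)
⇔ (~x4 & (~x1 | x3)) | (~~(x1 & ~x3) & ~~x4)   (De Morgan)
⇔ (~x4 & (~x1 | x3)) | (x1 & ~x3 & ~~x4)   (double negation)
⇔ (~x4 & (~x1 | x3)) | (x1 & ~x3 & x4)   (double negation)
⇔ (~x4 & ~x1) | (~x4 & x3) | (x1 & ~x3 & x4)   (distribute & over |)

(~x4 & ~x1) | (~x4 & x3) | (x1 & ~x3 & x4)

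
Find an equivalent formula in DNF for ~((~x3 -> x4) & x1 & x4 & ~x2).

~x1 | ~x4 | x2

~((~x3 -> x4) & x1 & x4 & ~x2)
⇔ ~((~~x3 | x4) & x1 & x4 & ~x2)   [eliminate ->]
⇔ ~(~~x3 | x4) | ~x1 | ~x4 | ~~x2   [De Morgan]
⇔ (~~~x3 & ~x4) | ~x1 | ~x4 | ~~x2   [De Morgan]
⇔ (~x3 & ~x4) | ~x1 | ~x4 | ~~x2   [double negation]
⇔ (~x3 & ~x4) | ~x1 | ~x4 | x2   [double negation]
⇔ ~x1 | ~x4 | x2   [simplify]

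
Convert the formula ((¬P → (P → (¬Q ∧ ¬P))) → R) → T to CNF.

¬R ∨ T

((¬P → (P → (¬Q ∧ ¬P))) → R) → T
≡ ¬((¬P → (P → (¬Q ∧ ¬P))) → R) ∨ T   [eliminate →]
≡ ¬(¬(¬P → (P → (¬Q ∧ ¬P))) ∨ R) ∨ T   [eliminate →]
≡ ¬(¬(¬¬P ∨ (P → (¬Q ∧ ¬P))) ∨ R) ∨ T   [eliminate →]
≡ ¬(¬(¬¬P ∨ ¬P ∨ (¬Q ∧ ¬P)) ∨ R) ∨ T   [eliminate →]
≡ (¬¬(¬¬P ∨ ¬P ∨ (¬Q ∧ ¬P)) ∧ ¬R) ∨ T   [De Morgan]
≡ ((¬¬P ∨ ¬P ∨ (¬Q ∧ ¬P)) ∧ ¬R) ∨ T   [double negation]
≡ ((P ∨ ¬P ∨ (¬Q ∧ ¬P)) ∧ ¬R) ∨ T   [double negation]
≡ (P ∨ ¬P ∨ ¬Q ∨ T) ∧ (P ∨ ¬P ∨ ¬P ∨ T) ∧ (¬R ∨ T)   [distribute ∨ over ∧]
≡ ¬R ∨ T   [simplify]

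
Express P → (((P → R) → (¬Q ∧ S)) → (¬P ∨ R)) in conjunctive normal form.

P → (((P → R) → (¬Q ∧ S)) → (¬P ∨ R))
≡ ¬P ∨ (((P → R) → (¬Q ∧ S)) → (¬P ∨ R))   [eliminate →]
≡ ¬P ∨ ¬((P → R) → (¬Q ∧ S)) ∨ ¬P ∨ R   [eliminate →]
≡ ¬P ∨ ¬(¬(P → R) ∨ (¬Q ∧ S)) ∨ ¬P ∨ R   [eliminate →]
≡ ¬P ∨ ¬(¬(¬P ∨ R) ∨ (¬Q ∧ S)) ∨ ¬P ∨ R   [eliminate →]
≡ ¬P ∨ (¬¬(¬P ∨ R) ∧ ¬(¬Q ∧ S)) ∨ ¬P ∨ R   [De Morgan]
≡ ¬P ∨ ((¬P ∨ R) ∧ ¬(¬Q ∧ S)) ∨ ¬P ∨ R   [double negation]
≡ ¬P ∨ ((¬P ∨ R) ∧ (¬¬Q ∨ ¬S)) ∨ ¬P ∨ R   [De Morgan]
≡ ¬P ∨ ((¬P ∨ R) ∧ (Q ∨ ¬S)) ∨ ¬P ∨ R   [double negation]
≡ (¬P ∨ ¬P ∨ R ∨ ¬P ∨ R) ∧ (¬P ∨ Q ∨ ¬S ∨ ¬P ∨ R)   [distribute ∨ over ∧]
≡ ¬P ∨ R   [simplify]

¬P ∨ R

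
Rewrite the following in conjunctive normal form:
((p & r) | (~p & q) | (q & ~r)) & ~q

(p | q) & (r | q) & ~q

((p & r) | (~p & q) | (q & ~r)) & ~q
⇔ (p | ~p | q) & (p | ~p | ~r) & (p | q | q) & (p | q | ~r) & (r | ~p | q) & (r | ~p | ~r) & (r | q | q) & (r | q | ~r) & ~q   [distribute | over &]
⇔ (p | q) & (r | q) & ~q   [simplify]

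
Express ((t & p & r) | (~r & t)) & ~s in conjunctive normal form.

t & (p | ~r) & ~s

((t & p & r) | (~r & t)) & ~s
⇔ (t | ~r) & (t | t) & (p | ~r) & (p | t) & (r | ~r) & (r | t) & ~s   (distribute | over &)
⇔ t & (p | ~r) & ~s   (simplify)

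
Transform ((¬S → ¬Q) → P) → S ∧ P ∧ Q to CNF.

(S ∨ ¬Q) ∧ (¬P ∨ S) ∧ (¬P ∨ Q)

((¬S → ¬Q) → P) → S ∧ P ∧ Q
= ¬((¬S → ¬Q) → P) ∨ S ∧ P ∧ Q   [eliminate →]
= ¬(¬(¬S → ¬Q) ∨ P) ∨ S ∧ P ∧ Q   [eliminate →]
= ¬(¬(¬¬S ∨ ¬Q) ∨ P) ∨ S ∧ P ∧ Q   [eliminate →]
= ¬¬(¬¬S ∨ ¬Q) ∧ ¬P ∨ S ∧ P ∧ Q   [De Morgan]
= (¬¬S ∨ ¬Q) ∧ ¬P ∨ S ∧ P ∧ Q   [double negation]
= (S ∨ ¬Q) ∧ ¬P ∨ S ∧ P ∧ Q   [double negation]
= (S ∨ ¬Q ∨ S) ∧ (S ∨ ¬Q ∨ P) ∧ (S ∨ ¬Q ∨ Q) ∧ (¬P ∨ S) ∧ (¬P ∨ P) ∧ (¬P ∨ Q)   [distribute ∨ over ∧]
= (S ∨ ¬Q) ∧ (¬P ∨ S) ∧ (¬P ∨ Q)   [simplify]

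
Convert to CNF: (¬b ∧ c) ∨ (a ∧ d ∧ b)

(¬b ∨ a) ∧ (¬b ∨ d) ∧ (c ∨ a) ∧ (c ∨ d) ∧ (c ∨ b)

(¬b ∧ c) ∨ (a ∧ d ∧ b)
⇔ (¬b ∨ a) ∧ (¬b ∨ d) ∧ (¬b ∨ b) ∧ (c ∨ a) ∧ (c ∨ d) ∧ (c ∨ b)   (distribute ∨ over ∧)
⇔ (¬b ∨ a) ∧ (¬b ∨ d) ∧ (c ∨ a) ∧ (c ∨ d) ∧ (c ∨ b)   (simplify)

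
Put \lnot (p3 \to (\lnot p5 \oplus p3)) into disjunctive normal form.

p3 \land \lnot p5

\lnot (p3 \to (\lnot p5 \oplus p3))
= \lnot (\lnot p3 \lor (\lnot p5 \oplus p3))   — eliminate \to
= \lnot (\lnot p3 \lor (\lnot p5 \land \lnot p3) \lor (\lnot \lnot p5 \land p3))   — expand \oplus
= \lnot \lnot p3 \land \lnot (\lnot p5 \land \lnot p3) \land \lnot (\lnot \lnot p5 \land p3)   — De Morgan
= p3 \land \lnot (\lnot p5 \land \lnot p3) \land \lnot (\lnot \lnot p5 \land p3)   — double negation
= p3 \land (\lnot \lnot p5 \lor \lnot \lnot p3) \land \lnot (\lnot \lnot p5 \land p3)   — De Morgan
= p3 \land (p5 \lor \lnot \lnot p3) \land \lnot (\lnot \lnot p5 \land p3)   — double negation
= p3 \land (p5 \lor p3) \land \lnot (\lnot \lnot p5 \land p3)   — double negation
= p3 \land (p5 \lor p3) \land (\lnot \lnot \lnot p5 \lor \lnot p3)   — De Morgan
= p3 \land (p5 \lor p3) \land (\lnot p5 \lor \lnot p3)   — double negation
= (p3 \land p5 \land \lnot p5) \lor (p3 \land p5 \land \lnot p3) \lor (p3 \land p3 \land \lnot p5) \lor (p3 \land p3 \land \lnot p3)   — distribute \land over \lor
= p3 \land \lnot p5   — simplify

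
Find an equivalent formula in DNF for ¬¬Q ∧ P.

Q ∧ P

¬¬Q ∧ P
⇔ Q ∧ P   [double negation]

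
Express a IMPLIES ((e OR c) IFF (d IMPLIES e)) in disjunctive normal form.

NOT a OR (NOT e AND NOT c AND d) OR (NOT d AND c) OR e

a IMPLIES ((e OR c) IFF (d IMPLIES e))
≡ NOT a OR ((e OR c) IFF (d IMPLIES e))
≡ NOT a OR (((e OR c) IMPLIES (d IMPLIES e)) AND ((d IMPLIES e) IMPLIES (e OR c)))
≡ NOT a OR ((NOT (e OR c) OR (d IMPLIES e)) AND ((d IMPLIES e) IMPLIES (e OR c)))
≡ NOT a OR ((NOT (e OR c) OR NOT d OR e) AND ((d IMPLIES e) IMPLIES (e OR c)))
≡ NOT a OR ((NOT (e OR c) OR NOT d OR e) AND (NOT (d IMPLIES e) OR e OR c))
≡ NOT a OR ((NOT (e OR c) OR NOT d OR e) AND (NOT (NOT d OR e) OR e OR c))
≡ NOT a OR (((NOT e AND NOT c) OR NOT d OR e) AND (NOT (NOT d OR e) OR e OR c))
≡ NOT a OR (((NOT e AND NOT c) OR NOT d OR e) AND ((NOT NOT d AND NOT e) OR e OR c))
≡ NOT a OR (((NOT e AND NOT c) OR NOT d OR e) AND ((d AND NOT e) OR e OR c))
≡ NOT a OR (NOT e AND NOT c AND d AND NOT e) OR (NOT e AND NOT c AND e) OR (NOT e AND NOT c AND c) OR (NOT d AND d AND NOT e) OR (NOT d AND e) OR (NOT d AND c) OR (e AND d AND NOT e) OR (e AND e) OR (e AND c)
≡ NOT a OR (NOT e AND NOT c AND d) OR (NOT d AND c) OR e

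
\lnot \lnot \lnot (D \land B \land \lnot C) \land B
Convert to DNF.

\lnot D \land B \lor C \land B

\lnot \lnot \lnot (D \land B \land \lnot C) \land B
≡ \lnot (D \land B \land \lnot C) \land B
≡ (\lnot D \lor \lnot B \lor \lnot \lnot C) \land B
≡ (\lnot D \lor \lnot B \lor C) \land B
≡ \lnot D \land B \lor \lnot B \land B \lor C \land B
≡ \lnot D \land B \lor C \land B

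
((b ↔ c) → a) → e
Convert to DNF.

(¬b ∧ ¬c ∧ ¬a) ∨ (c ∧ b ∧ ¬a) ∨ e

((b ↔ c) → a) → e
= ¬((b ↔ c) → a) ∨ e   [eliminate →]
= ¬(¬(b ↔ c) ∨ a) ∨ e   [eliminate →]
= ¬(¬((b → c) ∧ (c → b)) ∨ a) ∨ e   [eliminate ↔]
= ¬(¬((¬b ∨ c) ∧ (c → b)) ∨ a) ∨ e   [eliminate →]
= ¬(¬((¬b ∨ c) ∧ (¬c ∨ b)) ∨ a) ∨ e   [eliminate →]
= (¬¬((¬b ∨ c) ∧ (¬c ∨ b)) ∧ ¬a) ∨ e   [De Morgan]
= ((¬b ∨ c) ∧ (¬c ∨ b) ∧ ¬a) ∨ e   [double negation]
= (¬b ∧ ¬c ∧ ¬a) ∨ (¬b ∧ b ∧ ¬a) ∨ (c ∧ ¬c ∧ ¬a) ∨ (c ∧ b ∧ ¬a) ∨ e   [distribute ∧ over ∨]
= (¬b ∧ ¬c ∧ ¬a) ∨ (c ∧ b ∧ ¬a) ∨ e   [simplify]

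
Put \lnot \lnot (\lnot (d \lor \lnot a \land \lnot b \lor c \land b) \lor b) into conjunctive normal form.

\lnot \lnot (\lnot (d \lor \lnot a \land \lnot b \lor c \land b) \lor b)
≡ \lnot (d \lor \lnot a \land \lnot b \lor c \land b) \lor b   (double negation)
≡ \lnot d \land \lnot (\lnot a \land \lnot b) \land \lnot (c \land b) \lor b   (De Morgan)
≡ \lnot d \land (\lnot \lnot a \lor \lnot \lnot b) \land \lnot (c \land b) \lor b   (De Morgan)
≡ \lnot d \land (a \lor \lnot \lnot b) \land \lnot (c \land b) \lor b   (double negation)
≡ \lnot d \land (a \lor b) \land \lnot (c \land b) \lor b   (double negation)
≡ \lnot d \land (a \lor b) \land (\lnot c \lor \lnot b) \lor b   (De Morgan)
≡ (\lnot d \lor b) \land (a \lor b \lor b) \land (\lnot c \lor \lnot b \lor b)   (distribute \lor over \land)
≡ (\lnot d \lor b) \land (a \lor b)   (simplify)

(\lnot d \lor b) \land (a \lor b)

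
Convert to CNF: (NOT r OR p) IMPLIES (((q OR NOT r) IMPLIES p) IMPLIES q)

(NOT r OR p) IMPLIES (((q OR NOT r) IMPLIES p) IMPLIES q)
= NOT (NOT r OR p) OR (((q OR NOT r) IMPLIES p) IMPLIES q)   — eliminate IMPLIES
= NOT (NOT r OR p) OR NOT ((q OR NOT r) IMPLIES p) OR q   — eliminate IMPLIES
= NOT (NOT r OR p) OR NOT (NOT (q OR NOT r) OR p) OR q   — eliminate IMPLIES
= (NOT NOT r AND NOT p) OR NOT (NOT (q OR NOT r) OR p) OR q   — De Morgan
= (r AND NOT p) OR NOT (NOT (q OR NOT r) OR p) OR q   — double negation
= (r AND NOT p) OR (NOT NOT (q OR NOT r) AND NOT p) OR q   — De Morgan
= (r AND NOT p) OR ((q OR NOT r) AND NOT p) OR q   — double negation
= (r OR q OR NOT r OR q) AND (r OR NOT p OR q) AND (NOT p OR q OR NOT r OR q) AND (NOT p OR NOT p OR q)   — distribute OR over AND
= NOT p OR q   — simplify

NOT p OR q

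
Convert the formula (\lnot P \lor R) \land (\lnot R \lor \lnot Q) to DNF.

(\lnot P \land \lnot R) \lor (\lnot P \land \lnot Q) \lor (R \land \lnot Q)

(\lnot P \lor R) \land (\lnot R \lor \lnot Q)
= (\lnot P \land \lnot R) \lor (\lnot P \land \lnot Q) \lor (R \land \lnot R) \lor (R \land \lnot Q)   [distribute \land over \lor]
= (\lnot P \land \lnot R) \lor (\lnot P \land \lnot Q) \lor (R \land \lnot Q)   [simplify]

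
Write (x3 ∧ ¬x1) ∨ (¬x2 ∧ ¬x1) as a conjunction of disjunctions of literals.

(x3 ∧ ¬x1) ∨ (¬x2 ∧ ¬x1)
≡ (x3 ∨ ¬x2) ∧ (x3 ∨ ¬x1) ∧ (¬x1 ∨ ¬x2) ∧ (¬x1 ∨ ¬x1)
≡ (x3 ∨ ¬x2) ∧ ¬x1

(x3 ∨ ¬x2) ∧ ¬x1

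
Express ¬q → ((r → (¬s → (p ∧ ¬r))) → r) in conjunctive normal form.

¬q → ((r → (¬s → (p ∧ ¬r))) → r)
= ¬¬q ∨ ((r → (¬s → (p ∧ ¬r))) → r)   (eliminate →)
= ¬¬q ∨ ¬(r → (¬s → (p ∧ ¬r))) ∨ r   (eliminate →)
= ¬¬q ∨ ¬(¬r ∨ (¬s → (p ∧ ¬r))) ∨ r   (eliminate →)
= ¬¬q ∨ ¬(¬r ∨ ¬¬s ∨ (p ∧ ¬r)) ∨ r   (eliminate →)
= q ∨ ¬(¬r ∨ ¬¬s ∨ (p ∧ ¬r)) ∨ r   (double negation)
= q ∨ (¬¬r ∧ ¬¬¬s ∧ ¬(p ∧ ¬r)) ∨ r   (De Morgan)
= q ∨ (r ∧ ¬¬¬s ∧ ¬(p ∧ ¬r)) ∨ r   (double negation)
= q ∨ (r ∧ ¬s ∧ ¬(p ∧ ¬r)) ∨ r   (double negation)
= q ∨ (r ∧ ¬s ∧ (¬p ∨ ¬¬r)) ∨ r   (De Morgan)
= q ∨ (r ∧ ¬s ∧ (¬p ∨ r)) ∨ r   (double negation)
= (q ∨ r ∨ r) ∧ (q ∨ ¬s ∨ r) ∧ (q ∨ ¬p ∨ r ∨ r)   (distribute ∨ over ∧)
= q ∨ r   (simplify)

q ∨ r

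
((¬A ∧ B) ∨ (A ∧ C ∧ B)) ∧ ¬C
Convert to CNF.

(¬A ∨ C) ∧ B ∧ ¬C

((¬A ∧ B) ∨ (A ∧ C ∧ B)) ∧ ¬C
= (¬A ∨ A) ∧ (¬A ∨ C) ∧ (¬A ∨ B) ∧ (B ∨ A) ∧ (B ∨ C) ∧ (B ∨ B) ∧ ¬C
= (¬A ∨ C) ∧ B ∧ ¬C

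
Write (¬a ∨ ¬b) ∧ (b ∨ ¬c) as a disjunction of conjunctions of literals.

(¬a ∨ ¬b) ∧ (b ∨ ¬c)
= (¬a ∧ b) ∨ (¬a ∧ ¬c) ∨ (¬b ∧ b) ∨ (¬b ∧ ¬c)   (distribute ∧ over ∨)
= (¬a ∧ b) ∨ (¬a ∧ ¬c) ∨ (¬b ∧ ¬c)   (simplify)

(¬a ∧ b) ∨ (¬a ∧ ¬c) ∨ (¬b ∧ ¬c)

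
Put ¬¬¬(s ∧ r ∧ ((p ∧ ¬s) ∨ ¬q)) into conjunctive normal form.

¬¬¬(s ∧ r ∧ ((p ∧ ¬s) ∨ ¬q))
≡ ¬(s ∧ r ∧ ((p ∧ ¬s) ∨ ¬q))   [double negation]
≡ ¬s ∨ ¬r ∨ ¬((p ∧ ¬s) ∨ ¬q)   [De Morgan]
≡ ¬s ∨ ¬r ∨ (¬(p ∧ ¬s) ∧ ¬¬q)   [De Morgan]
≡ ¬s ∨ ¬r ∨ ((¬p ∨ ¬¬s) ∧ ¬¬q)   [De Morgan]
≡ ¬s ∨ ¬r ∨ ((¬p ∨ s) ∧ ¬¬q)   [double negation]
≡ ¬s ∨ ¬r ∨ ((¬p ∨ s) ∧ q)   [double negation]
≡ (¬s ∨ ¬r ∨ ¬p ∨ s) ∧ (¬s ∨ ¬r ∨ q)   [distribute ∨ over ∧]
≡ ¬s ∨ ¬r ∨ q   [simplify]

¬s ∨ ¬r ∨ q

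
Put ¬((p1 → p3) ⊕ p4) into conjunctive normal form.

(p1 ∨ p4) ∧ (¬p3 ∨ p4) ∧ (¬p4 ∨ ¬p1 ∨ p3)

¬((p1 → p3) ⊕ p4)
≡ ¬(((p1 → p3) ∨ p4) ∧ ¬((p1 → p3) ∧ p4))   — expand ⊕
≡ ¬((¬p1 ∨ p3 ∨ p4) ∧ ¬((p1 → p3) ∧ p4))   — eliminate →
≡ ¬((¬p1 ∨ p3 ∨ p4) ∧ ¬((¬p1 ∨ p3) ∧ p4))   — eliminate →
≡ ¬(¬p1 ∨ p3 ∨ p4) ∨ ¬¬((¬p1 ∨ p3) ∧ p4)   — De Morgan
≡ (¬¬p1 ∧ ¬p3 ∧ ¬p4) ∨ ¬¬((¬p1 ∨ p3) ∧ p4)   — De Morgan
≡ (p1 ∧ ¬p3 ∧ ¬p4) ∨ ¬¬((¬p1 ∨ p3) ∧ p4)   — double negation
≡ (p1 ∧ ¬p3 ∧ ¬p4) ∨ ((¬p1 ∨ p3) ∧ p4)   — double negation
≡ (p1 ∨ ¬p1 ∨ p3) ∧ (p1 ∨ p4) ∧ (¬p3 ∨ ¬p1 ∨ p3) ∧ (¬p3 ∨ p4) ∧ (¬p4 ∨ ¬p1 ∨ p3) ∧ (¬p4 ∨ p4)   — distribute ∨ over ∧
≡ (p1 ∨ p4) ∧ (¬p3 ∨ p4) ∧ (¬p4 ∨ ¬p1 ∨ p3)   — simplify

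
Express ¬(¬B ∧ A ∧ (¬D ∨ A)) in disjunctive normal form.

B ∨ ¬A

¬(¬B ∧ A ∧ (¬D ∨ A))
≡ ¬¬B ∨ ¬A ∨ ¬(¬D ∨ A)   [De Morgan]
≡ B ∨ ¬A ∨ ¬(¬D ∨ A)   [double negation]
≡ B ∨ ¬A ∨ (¬¬D ∧ ¬A)   [De Morgan]
≡ B ∨ ¬A ∨ (D ∧ ¬A)   [double negation]
≡ B ∨ ¬A   [simplify]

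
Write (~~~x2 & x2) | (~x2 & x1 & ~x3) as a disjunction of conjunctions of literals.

~x2 & x1 & ~x3

(~~~x2 & x2) | (~x2 & x1 & ~x3)
≡ (~x2 & x2) | (~x2 & x1 & ~x3)   [double negation]
≡ ~x2 & x1 & ~x3   [simplify]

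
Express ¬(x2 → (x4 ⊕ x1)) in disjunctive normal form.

(x2 ∧ ¬x4 ∧ ¬x1) ∨ (x2 ∧ x1 ∧ x4)

¬(x2 → (x4 ⊕ x1))
= ¬(¬x2 ∨ (x4 ⊕ x1))   — eliminate →
= ¬(¬x2 ∨ (x4 ∧ ¬x1) ∨ (¬x4 ∧ x1))   — expand ⊕
= ¬¬x2 ∧ ¬(x4 ∧ ¬x1) ∧ ¬(¬x4 ∧ x1)   — De Morgan
= x2 ∧ ¬(x4 ∧ ¬x1) ∧ ¬(¬x4 ∧ x1)   — double negation
= x2 ∧ (¬x4 ∨ ¬¬x1) ∧ ¬(¬x4 ∧ x1)   — De Morgan
= x2 ∧ (¬x4 ∨ x1) ∧ ¬(¬x4 ∧ x1)   — double negation
= x2 ∧ (¬x4 ∨ x1) ∧ (¬¬x4 ∨ ¬x1)   — De Morgan
= x2 ∧ (¬x4 ∨ x1) ∧ (x4 ∨ ¬x1)   — double negation
= (x2 ∧ ¬x4 ∧ x4) ∨ (x2 ∧ ¬x4 ∧ ¬x1) ∨ (x2 ∧ x1 ∧ x4) ∨ (x2 ∧ x1 ∧ ¬x1)   — distribute ∧ over ∨
= (x2 ∧ ¬x4 ∧ ¬x1) ∨ (x2 ∧ x1 ∧ x4)   — simplify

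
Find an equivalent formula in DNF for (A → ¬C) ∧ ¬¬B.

(A → ¬C) ∧ ¬¬B
≡ (¬A ∨ ¬C) ∧ ¬¬B   — eliminate →
≡ (¬A ∨ ¬C) ∧ B   — double negation
≡ (¬A ∧ B) ∨ (¬C ∧ B)   — distribute ∧ over ∨

(¬A ∧ B) ∨ (¬C ∧ B)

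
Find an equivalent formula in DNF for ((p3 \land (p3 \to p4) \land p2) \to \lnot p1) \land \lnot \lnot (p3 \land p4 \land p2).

\lnot p1 \land p3 \land p4 \land p2

((p3 \land (p3 \to p4) \land p2) \to \lnot p1) \land \lnot \lnot (p3 \land p4 \land p2)
⇔ (\lnot (p3 \land (p3 \to p4) \land p2) \lor \lnot p1) \land \lnot \lnot (p3 \land p4 \land p2)   [eliminate \to]
⇔ (\lnot (p3 \land (\lnot p3 \lor p4) \land p2) \lor \lnot p1) \land \lnot \lnot (p3 \land p4 \land p2)   [eliminate \to]
⇔ (\lnot p3 \lor \lnot (\lnot p3 \lor p4) \lor \lnot p2 \lor \lnot p1) \land \lnot \lnot (p3 \land p4 \land p2)   [De Morgan]
⇔ (\lnot p3 \lor (\lnot \lnot p3 \land \lnot p4) \lor \lnot p2 \lor \lnot p1) \land \lnot \lnot (p3 \land p4 \land p2)   [De Morgan]
⇔ (\lnot p3 \lor (p3 \land \lnot p4) \lor \lnot p2 \lor \lnot p1) \land \lnot \lnot (p3 \land p4 \land p2)   [double negation]
⇔ (\lnot p3 \lor (p3 \land \lnot p4) \lor \lnot p2 \lor \lnot p1) \land p3 \land p4 \land p2   [double negation]
⇔ (\lnot p3 \land p3 \land p4 \land p2) \lor (p3 \land \lnot p4 \land p3 \land p4 \land p2) \lor (\lnot p2 \land p3 \land p4 \land p2) \lor (\lnot p1 \land p3 \land p4 \land p2)   [distribute \land over \lor]
⇔ \lnot p1 \land p3 \land p4 \land p2   [simplify]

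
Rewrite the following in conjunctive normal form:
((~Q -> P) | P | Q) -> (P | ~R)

((~Q -> P) | P | Q) -> (P | ~R)
≡ ~((~Q -> P) | P | Q) | P | ~R   — eliminate ->
≡ ~(~~Q | P | P | Q) | P | ~R   — eliminate ->
≡ (~~~Q & ~P & ~P & ~Q) | P | ~R   — De Morgan
≡ (~Q & ~P & ~P & ~Q) | P | ~R   — double negation
≡ (~Q | P | ~R) & (~P | P | ~R) & (~P | P | ~R) & (~Q | P | ~R)   — distribute | over &
≡ ~Q | P | ~R   — simplify

~Q | P | ~R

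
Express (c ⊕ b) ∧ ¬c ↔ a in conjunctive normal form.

(c ⊕ b) ∧ ¬c ↔ a
⇔ ((c ⊕ b) ∧ ¬c → a) ∧ (a → (c ⊕ b) ∧ ¬c)   (eliminate ↔)
⇔ (¬((c ⊕ b) ∧ ¬c) ∨ a) ∧ (a → (c ⊕ b) ∧ ¬c)   (eliminate →)
⇔ (¬((c ∨ b) ∧ ¬(c ∧ b) ∧ ¬c) ∨ a) ∧ (a → (c ⊕ b) ∧ ¬c)   (expand ⊕)
⇔ (¬((c ∨ b) ∧ ¬(c ∧ b) ∧ ¬c) ∨ a) ∧ (¬a ∨ (c ⊕ b) ∧ ¬c)   (eliminate →)
⇔ (¬((c ∨ b) ∧ ¬(c ∧ b) ∧ ¬c) ∨ a) ∧ (¬a ∨ (c ∨ b) ∧ ¬(c ∧ b) ∧ ¬c)   (expand ⊕)
⇔ (¬(c ∨ b) ∨ ¬¬(c ∧ b) ∨ ¬¬c ∨ a) ∧ (¬a ∨ (c ∨ b) ∧ ¬(c ∧ b) ∧ ¬c)   (De Morgan)
⇔ (¬c ∧ ¬b ∨ ¬¬(c ∧ b) ∨ ¬¬c ∨ a) ∧ (¬a ∨ (c ∨ b) ∧ ¬(c ∧ b) ∧ ¬c)   (De Morgan)
⇔ (¬c ∧ ¬b ∨ c ∧ b ∨ ¬¬c ∨ a) ∧ (¬a ∨ (c ∨ b) ∧ ¬(c ∧ b) ∧ ¬c)   (double negation)
⇔ (¬c ∧ ¬b ∨ c ∧ b ∨ c ∨ a) ∧ (¬a ∨ (c ∨ b) ∧ ¬(c ∧ b) ∧ ¬c)   (double negation)
⇔ (¬c ∧ ¬b ∨ c ∧ b ∨ c ∨ a) ∧ (¬a ∨ (c ∨ b) ∧ (¬c ∨ ¬b) ∧ ¬c)   (De Morgan)
⇔ (¬c ∨ c ∨ c ∨ a) ∧ (¬c ∨ b ∨ c ∨ a) ∧ (¬b ∨ c ∨ c ∨ a) ∧ (¬b ∨ b ∨ c ∨ a) ∧ (¬a ∨ c ∨ b) ∧ (¬a ∨ ¬c ∨ ¬b) ∧ (¬a ∨ ¬c)   (distribute ∨ over ∧)
⇔ (¬b ∨ c ∨ a) ∧ (¬a ∨ c ∨ b) ∧ (¬a ∨ ¬c)   (simplify)

(¬b ∨ c ∨ a) ∧ (¬a ∨ c ∨ b) ∧ (¬a ∨ ¬c)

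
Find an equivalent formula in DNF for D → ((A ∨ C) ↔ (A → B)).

¬D ∨ (¬A ∧ C) ∨ (B ∧ A) ∨ (B ∧ C)

D → ((A ∨ C) ↔ (A → B))
⇔ ¬D ∨ ((A ∨ C) ↔ (A → B))   [eliminate →]
⇔ ¬D ∨ (((A ∨ C) → (A → B)) ∧ ((A → B) → (A ∨ C)))   [eliminate ↔]
⇔ ¬D ∨ ((¬(A ∨ C) ∨ (A → B)) ∧ ((A → B) → (A ∨ C)))   [eliminate →]
⇔ ¬D ∨ ((¬(A ∨ C) ∨ ¬A ∨ B) ∧ ((A → B) → (A ∨ C)))   [eliminate →]
⇔ ¬D ∨ ((¬(A ∨ C) ∨ ¬A ∨ B) ∧ (¬(A → B) ∨ A ∨ C))   [eliminate →]
⇔ ¬D ∨ ((¬(A ∨ C) ∨ ¬A ∨ B) ∧ (¬(¬A ∨ B) ∨ A ∨ C))   [eliminate →]
⇔ ¬D ∨ (((¬A ∧ ¬C) ∨ ¬A ∨ B) ∧ (¬(¬A ∨ B) ∨ A ∨ C))   [De Morgan]
⇔ ¬D ∨ (((¬A ∧ ¬C) ∨ ¬A ∨ B) ∧ ((¬¬A ∧ ¬B) ∨ A ∨ C))   [De Morgan]
⇔ ¬D ∨ (((¬A ∧ ¬C) ∨ ¬A ∨ B) ∧ ((A ∧ ¬B) ∨ A ∨ C))   [double negation]
⇔ ¬D ∨ (¬A ∧ ¬C ∧ A ∧ ¬B) ∨ (¬A ∧ ¬C ∧ A) ∨ (¬A ∧ ¬C ∧ C) ∨ (¬A ∧ A ∧ ¬B) ∨ (¬A ∧ A) ∨ (¬A ∧ C) ∨ (B ∧ A ∧ ¬B) ∨ (B ∧ A) ∨ (B ∧ C)   [distribute ∧ over ∨]
⇔ ¬D ∨ (¬A ∧ C) ∨ (B ∧ A) ∨ (B ∧ C)   [simplify]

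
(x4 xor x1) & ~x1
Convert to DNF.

x4 & ~x1

(x4 xor x1) & ~x1
≡ ((x4 & ~x1) | (~x4 & x1)) & ~x1   (expand xor)
≡ (x4 & ~x1 & ~x1) | (~x4 & x1 & ~x1)   (distribute & over |)
≡ x4 & ~x1   (simplify)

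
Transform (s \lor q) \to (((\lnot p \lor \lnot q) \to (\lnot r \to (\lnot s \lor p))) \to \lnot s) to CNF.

(\lnot s \lor \lnot r) \land (\lnot s \lor \lnot p)

(s \lor q) \to (((\lnot p \lor \lnot q) \to (\lnot r \to (\lnot s \lor p))) \to \lnot s)
⇔ \lnot (s \lor q) \lor (((\lnot p \lor \lnot q) \to (\lnot r \to (\lnot s \lor p))) \to \lnot s)   (eliminate \to)
⇔ \lnot (s \lor q) \lor \lnot ((\lnot p \lor \lnot q) \to (\lnot r \to (\lnot s \lor p))) \lor \lnot s   (eliminate \to)
⇔ \lnot (s \lor q) \lor \lnot (\lnot (\lnot p \lor \lnot q) \lor (\lnot r \to (\lnot s \lor p))) \lor \lnot s   (eliminate \to)
⇔ \lnot (s \lor q) \lor \lnot (\lnot (\lnot p \lor \lnot q) \lor \lnot \lnot r \lor \lnot s \lor p) \lor \lnot s   (eliminate \to)
⇔ (\lnot s \land \lnot q) \lor \lnot (\lnot (\lnot p \lor \lnot q) \lor \lnot \lnot r \lor \lnot s \lor p) \lor \lnot s   (De Morgan)
⇔ (\lnot s \land \lnot q) \lor (\lnot \lnot (\lnot p \lor \lnot q) \land \lnot \lnot \lnot r \land \lnot \lnot s \land \lnot p) \lor \lnot s   (De Morgan)
⇔ (\lnot s \land \lnot q) \lor ((\lnot p \lor \lnot q) \land \lnot \lnot \lnot r \land \lnot \lnot s \land \lnot p) \lor \lnot s   (double negation)
⇔ (\lnot s \land \lnot q) \lor ((\lnot p \lor \lnot q) \land \lnot r \land \lnot \lnot s \land \lnot p) \lor \lnot s   (double negation)
⇔ (\lnot s \land \lnot q) \lor ((\lnot p \lor \lnot q) \land \lnot r \land s \land \lnot p) \lor \lnot s   (double negation)
⇔ (\lnot s \lor \lnot p \lor \lnot q \lor \lnot s) \land (\lnot s \lor \lnot r \lor \lnot s) \land (\lnot s \lor s \lor \lnot s) \land (\lnot s \lor \lnot p \lor \lnot s) \land (\lnot q \lor \lnot p \lor \lnot q \lor \lnot s) \land (\lnot q \lor \lnot r \lor \lnot s) \land (\lnot q \lor s \lor \lnot s) \land (\lnot q \lor \lnot p \lor \lnot s)   (distribute \lor over \land)
⇔ (\lnot s \lor \lnot r) \land (\lnot s \lor \lnot p)   (simplify)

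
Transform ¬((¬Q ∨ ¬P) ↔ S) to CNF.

(¬Q ∨ ¬P ∨ S) ∧ (¬S ∨ Q) ∧ (¬S ∨ P)

¬((¬Q ∨ ¬P) ↔ S)
≡ ¬(((¬Q ∨ ¬P) → S) ∧ (S → (¬Q ∨ ¬P)))   — eliminate ↔
≡ ¬((¬(¬Q ∨ ¬P) ∨ S) ∧ (S → (¬Q ∨ ¬P)))   — eliminate →
≡ ¬((¬(¬Q ∨ ¬P) ∨ S) ∧ (¬S ∨ ¬Q ∨ ¬P))   — eliminate →
≡ ¬(¬(¬Q ∨ ¬P) ∨ S) ∨ ¬(¬S ∨ ¬Q ∨ ¬P)   — De Morgan
≡ (¬¬(¬Q ∨ ¬P) ∧ ¬S) ∨ ¬(¬S ∨ ¬Q ∨ ¬P)   — De Morgan
≡ ((¬Q ∨ ¬P) ∧ ¬S) ∨ ¬(¬S ∨ ¬Q ∨ ¬P)   — double negation
≡ ((¬Q ∨ ¬P) ∧ ¬S) ∨ (¬¬S ∧ ¬¬Q ∧ ¬¬P)   — De Morgan
≡ ((¬Q ∨ ¬P) ∧ ¬S) ∨ (S ∧ ¬¬Q ∧ ¬¬P)   — double negation
≡ ((¬Q ∨ ¬P) ∧ ¬S) ∨ (S ∧ Q ∧ ¬¬P)   — double negation
≡ ((¬Q ∨ ¬P) ∧ ¬S) ∨ (S ∧ Q ∧ P)   — double negation
≡ (¬Q ∨ ¬P ∨ S) ∧ (¬Q ∨ ¬P ∨ Q) ∧ (¬Q ∨ ¬P ∨ P) ∧ (¬S ∨ S) ∧ (¬S ∨ Q) ∧ (¬S ∨ P)   — distribute ∨ over ∧
≡ (¬Q ∨ ¬P ∨ S) ∧ (¬S ∨ Q) ∧ (¬S ∨ P)   — simplify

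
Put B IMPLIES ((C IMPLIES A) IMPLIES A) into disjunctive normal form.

NOT B OR (C AND NOT A) OR A

B IMPLIES ((C IMPLIES A) IMPLIES A)
≡ NOT B OR ((C IMPLIES A) IMPLIES A)
≡ NOT B OR NOT (C IMPLIES A) OR A
≡ NOT B OR NOT (NOT C OR A) OR A
≡ NOT B OR (NOT NOT C AND NOT A) OR A
≡ NOT B OR (C AND NOT A) OR A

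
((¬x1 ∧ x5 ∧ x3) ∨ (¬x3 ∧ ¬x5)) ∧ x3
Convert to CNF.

(¬x1 ∨ ¬x3) ∧ (¬x1 ∨ ¬x5) ∧ (x5 ∨ ¬x3) ∧ x3

((¬x1 ∧ x5 ∧ x3) ∨ (¬x3 ∧ ¬x5)) ∧ x3
≡ (¬x1 ∨ ¬x3) ∧ (¬x1 ∨ ¬x5) ∧ (x5 ∨ ¬x3) ∧ (x5 ∨ ¬x5) ∧ (x3 ∨ ¬x3) ∧ (x3 ∨ ¬x5) ∧ x3   [distribute ∨ over ∧]
≡ (¬x1 ∨ ¬x3) ∧ (¬x1 ∨ ¬x5) ∧ (x5 ∨ ¬x3) ∧ x3   [simplify]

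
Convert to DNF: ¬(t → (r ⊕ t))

¬(t → (r ⊕ t))
≡ ¬(¬t ∨ (r ⊕ t))   [eliminate →]
≡ ¬(¬t ∨ (r ∧ ¬t) ∨ (¬r ∧ t))   [expand ⊕]
≡ ¬¬t ∧ ¬(r ∧ ¬t) ∧ ¬(¬r ∧ t)   [De Morgan]
≡ t ∧ ¬(r ∧ ¬t) ∧ ¬(¬r ∧ t)   [double negation]
≡ t ∧ (¬r ∨ ¬¬t) ∧ ¬(¬r ∧ t)   [De Morgan]
≡ t ∧ (¬r ∨ t) ∧ ¬(¬r ∧ t)   [double negation]
≡ t ∧ (¬r ∨ t) ∧ (¬¬r ∨ ¬t)   [De Morgan]
≡ t ∧ (¬r ∨ t) ∧ (r ∨ ¬t)   [double negation]
≡ (t ∧ ¬r ∧ r) ∨ (t ∧ ¬r ∧ ¬t) ∨ (t ∧ t ∧ r) ∨ (t ∧ t ∧ ¬t)   [distribute ∧ over ∨]
≡ t ∧ r   [simplify]

t ∧ r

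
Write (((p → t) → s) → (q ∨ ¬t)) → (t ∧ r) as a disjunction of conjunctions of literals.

(s ∧ ¬q ∧ t) ∨ (t ∧ r)

(((p → t) → s) → (q ∨ ¬t)) → (t ∧ r)
⇔ ¬(((p → t) → s) → (q ∨ ¬t)) ∨ (t ∧ r)   [eliminate →]
⇔ ¬(¬((p → t) → s) ∨ q ∨ ¬t) ∨ (t ∧ r)   [eliminate →]
⇔ ¬(¬(¬(p → t) ∨ s) ∨ q ∨ ¬t) ∨ (t ∧ r)   [eliminate →]
⇔ ¬(¬(¬(¬p ∨ t) ∨ s) ∨ q ∨ ¬t) ∨ (t ∧ r)   [eliminate →]
⇔ (¬¬(¬(¬p ∨ t) ∨ s) ∧ ¬q ∧ ¬¬t) ∨ (t ∧ r)   [De Morgan]
⇔ ((¬(¬p ∨ t) ∨ s) ∧ ¬q ∧ ¬¬t) ∨ (t ∧ r)   [double negation]
⇔ (((¬¬p ∧ ¬t) ∨ s) ∧ ¬q ∧ ¬¬t) ∨ (t ∧ r)   [De Morgan]
⇔ (((p ∧ ¬t) ∨ s) ∧ ¬q ∧ ¬¬t) ∨ (t ∧ r)   [double negation]
⇔ (((p ∧ ¬t) ∨ s) ∧ ¬q ∧ t) ∨ (t ∧ r)   [double negation]
⇔ (p ∧ ¬t ∧ ¬q ∧ t) ∨ (s ∧ ¬q ∧ t) ∨ (t ∧ r)   [distribute ∧ over ∨]
⇔ (s ∧ ¬q ∧ t) ∨ (t ∧ r)   [simplify]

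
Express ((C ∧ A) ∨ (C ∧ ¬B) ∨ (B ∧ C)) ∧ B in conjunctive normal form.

((C ∧ A) ∨ (C ∧ ¬B) ∨ (B ∧ C)) ∧ B
≡ (C ∨ C ∨ B) ∧ (C ∨ C ∨ C) ∧ (C ∨ ¬B ∨ B) ∧ (C ∨ ¬B ∨ C) ∧ (A ∨ C ∨ B) ∧ (A ∨ C ∨ C) ∧ (A ∨ ¬B ∨ B) ∧ (A ∨ ¬B ∨ C) ∧ B   — distribute ∨ over ∧
≡ C ∧ B   — simplify

C ∧ B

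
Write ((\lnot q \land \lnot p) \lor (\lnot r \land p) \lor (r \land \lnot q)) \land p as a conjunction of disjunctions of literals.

(\lnot q \lor \lnot r) \land p

((\lnot q \land \lnot p) \lor (\lnot r \land p) \lor (r \land \lnot q)) \land p
≡ (\lnot q \lor \lnot r \lor r) \land (\lnot q \lor \lnot r \lor \lnot q) \land (\lnot q \lor p \lor r) \land (\lnot q \lor p \lor \lnot q) \land (\lnot p \lor \lnot r \lor r) \land (\lnot p \lor \lnot r \lor \lnot q) \land (\lnot p \lor p \lor r) \land (\lnot p \lor p \lor \lnot q) \land p   [distribute \lor over \land]
≡ (\lnot q \lor \lnot r) \land p   [simplify]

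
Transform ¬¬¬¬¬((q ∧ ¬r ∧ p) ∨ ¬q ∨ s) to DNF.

¬¬¬¬¬((q ∧ ¬r ∧ p) ∨ ¬q ∨ s)
≡ ¬¬¬((q ∧ ¬r ∧ p) ∨ ¬q ∨ s)   — double negation
≡ ¬((q ∧ ¬r ∧ p) ∨ ¬q ∨ s)   — double negation
≡ ¬(q ∧ ¬r ∧ p) ∧ ¬¬q ∧ ¬s   — De Morgan
≡ (¬q ∨ ¬¬r ∨ ¬p) ∧ ¬¬q ∧ ¬s   — De Morgan
≡ (¬q ∨ r ∨ ¬p) ∧ ¬¬q ∧ ¬s   — double negation
≡ (¬q ∨ r ∨ ¬p) ∧ q ∧ ¬s   — double negation
≡ (¬q ∧ q ∧ ¬s) ∨ (r ∧ q ∧ ¬s) ∨ (¬p ∧ q ∧ ¬s)   — distribute ∧ over ∨
≡ (r ∧ q ∧ ¬s) ∨ (¬p ∧ q ∧ ¬s)   — simplify

(r ∧ q ∧ ¬s) ∨ (¬p ∧ q ∧ ¬s)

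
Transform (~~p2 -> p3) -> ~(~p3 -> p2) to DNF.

(~~p2 -> p3) -> ~(~p3 -> p2)
= ~(~~p2 -> p3) | ~(~p3 -> p2)   [eliminate ->]
= ~(~~~p2 | p3) | ~(~p3 -> p2)   [eliminate ->]
= ~(~~~p2 | p3) | ~(~~p3 | p2)   [eliminate ->]
= (~~~~p2 & ~p3) | ~(~~p3 | p2)   [De Morgan]
= (~~p2 & ~p3) | ~(~~p3 | p2)   [double negation]
= (p2 & ~p3) | ~(~~p3 | p2)   [double negation]
= (p2 & ~p3) | (~~~p3 & ~p2)   [De Morgan]
= (p2 & ~p3) | (~p3 & ~p2)   [double negation]

(p2 & ~p3) | (~p3 & ~p2)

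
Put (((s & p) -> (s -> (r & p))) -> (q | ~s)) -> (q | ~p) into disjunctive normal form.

(r & p & ~q & s) | q | ~p

(((s & p) -> (s -> (r & p))) -> (q | ~s)) -> (q | ~p)
= ~(((s & p) -> (s -> (r & p))) -> (q | ~s)) | q | ~p
= ~(~((s & p) -> (s -> (r & p))) | q | ~s) | q | ~p
= ~(~(~(s & p) | (s -> (r & p))) | q | ~s) | q | ~p
= ~(~(~(s & p) | ~s | (r & p)) | q | ~s) | q | ~p
= (~~(~(s & p) | ~s | (r & p)) & ~q & ~~s) | q | ~p
= ((~(s & p) | ~s | (r & p)) & ~q & ~~s) | q | ~p
= ((~s | ~p | ~s | (r & p)) & ~q & ~~s) | q | ~p
= ((~s | ~p | ~s | (r & p)) & ~q & s) | q | ~p
= (~s & ~q & s) | (~p & ~q & s) | (~s & ~q & s) | (r & p & ~q & s) | q | ~p
= (r & p & ~q & s) | q | ~p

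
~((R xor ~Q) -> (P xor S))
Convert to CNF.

(R | ~Q) & (~R | Q) & (~P | S) & (~S | P)

~((R xor ~Q) -> (P xor S))
⇔ ~(~(R xor ~Q) | (P xor S))   — eliminate ->
⇔ ~(~((R | ~Q) & ~(R & ~Q)) | (P xor S))   — expand xor
⇔ ~(~((R | ~Q) & ~(R & ~Q)) | ((P | S) & ~(P & S)))   — expand xor
⇔ ~~((R | ~Q) & ~(R & ~Q)) & ~((P | S) & ~(P & S))   — De Morgan
⇔ (R | ~Q) & ~(R & ~Q) & ~((P | S) & ~(P & S))   — double negation
⇔ (R | ~Q) & (~R | ~~Q) & ~((P | S) & ~(P & S))   — De Morgan
⇔ (R | ~Q) & (~R | Q) & ~((P | S) & ~(P & S))   — double negation
⇔ (R | ~Q) & (~R | Q) & (~(P | S) | ~~(P & S))   — De Morgan
⇔ (R | ~Q) & (~R | Q) & ((~P & ~S) | ~~(P & S))   — De Morgan
⇔ (R | ~Q) & (~R | Q) & ((~P & ~S) | (P & S))   — double negation
⇔ (R | ~Q) & (~R | Q) & (~P | P) & (~P | S) & (~S | P) & (~S | S)   — distribute | over &
⇔ (R | ~Q) & (~R | Q) & (~P | S) & (~S | P)   — simplify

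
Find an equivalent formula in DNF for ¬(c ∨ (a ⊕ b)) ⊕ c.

(¬c ∧ ¬a ∧ ¬b) ∨ (¬c ∧ b ∧ a) ∨ c

¬(c ∨ (a ⊕ b)) ⊕ c
⇔ (¬(c ∨ (a ⊕ b)) ∧ ¬c) ∨ (¬¬(c ∨ (a ⊕ b)) ∧ c)
⇔ (¬(c ∨ (a ∧ ¬b) ∨ (¬a ∧ b)) ∧ ¬c) ∨ (¬¬(c ∨ (a ⊕ b)) ∧ c)
⇔ (¬(c ∨ (a ∧ ¬b) ∨ (¬a ∧ b)) ∧ ¬c) ∨ (¬¬(c ∨ (a ∧ ¬b) ∨ (¬a ∧ b)) ∧ c)
⇔ (¬c ∧ ¬(a ∧ ¬b) ∧ ¬(¬a ∧ b) ∧ ¬c) ∨ (¬¬(c ∨ (a ∧ ¬b) ∨ (¬a ∧ b)) ∧ c)
⇔ (¬c ∧ (¬a ∨ ¬¬b) ∧ ¬(¬a ∧ b) ∧ ¬c) ∨ (¬¬(c ∨ (a ∧ ¬b) ∨ (¬a ∧ b)) ∧ c)
⇔ (¬c ∧ (¬a ∨ b) ∧ ¬(¬a ∧ b) ∧ ¬c) ∨ (¬¬(c ∨ (a ∧ ¬b) ∨ (¬a ∧ b)) ∧ c)
⇔ (¬c ∧ (¬a ∨ b) ∧ (¬¬a ∨ ¬b) ∧ ¬c) ∨ (¬¬(c ∨ (a ∧ ¬b) ∨ (¬a ∧ b)) ∧ c)
⇔ (¬c ∧ (¬a ∨ b) ∧ (a ∨ ¬b) ∧ ¬c) ∨ (¬¬(c ∨ (a ∧ ¬b) ∨ (¬a ∧ b)) ∧ c)
⇔ (¬c ∧ (¬a ∨ b) ∧ (a ∨ ¬b) ∧ ¬c) ∨ ((c ∨ (a ∧ ¬b) ∨ (¬a ∧ b)) ∧ c)
⇔ (¬c ∧ ¬a ∧ a ∧ ¬c) ∨ (¬c ∧ ¬a ∧ ¬b ∧ ¬c) ∨ (¬c ∧ b ∧ a ∧ ¬c) ∨ (¬c ∧ b ∧ ¬b ∧ ¬c) ∨ (c ∧ c) ∨ (a ∧ ¬b ∧ c) ∨ (¬a ∧ b ∧ c)
⇔ (¬c ∧ ¬a ∧ ¬b) ∨ (¬c ∧ b ∧ a) ∨ c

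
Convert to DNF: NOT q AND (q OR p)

NOT q AND (q OR p)
≡ (NOT q AND q) OR (NOT q AND p)   [distribute AND over OR]
≡ NOT q AND p   [simplify]

NOT q AND p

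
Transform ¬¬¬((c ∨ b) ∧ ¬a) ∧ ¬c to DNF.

(¬c ∧ ¬b) ∨ (a ∧ ¬c)

¬¬¬((c ∨ b) ∧ ¬a) ∧ ¬c
= ¬((c ∨ b) ∧ ¬a) ∧ ¬c   (double negation)
= (¬(c ∨ b) ∨ ¬¬a) ∧ ¬c   (De Morgan)
= ((¬c ∧ ¬b) ∨ ¬¬a) ∧ ¬c   (De Morgan)
= ((¬c ∧ ¬b) ∨ a) ∧ ¬c   (double negation)
= (¬c ∧ ¬b ∧ ¬c) ∨ (a ∧ ¬c)   (distribute ∧ over ∨)
= (¬c ∧ ¬b) ∨ (a ∧ ¬c)   (simplify)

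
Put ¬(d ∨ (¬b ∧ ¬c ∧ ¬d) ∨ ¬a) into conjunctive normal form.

¬d ∧ (b ∨ c ∨ d) ∧ a

¬(d ∨ (¬b ∧ ¬c ∧ ¬d) ∨ ¬a)
≡ ¬d ∧ ¬(¬b ∧ ¬c ∧ ¬d) ∧ ¬¬a   [De Morgan]
≡ ¬d ∧ (¬¬b ∨ ¬¬c ∨ ¬¬d) ∧ ¬¬a   [De Morgan]
≡ ¬d ∧ (b ∨ ¬¬c ∨ ¬¬d) ∧ ¬¬a   [double negation]
≡ ¬d ∧ (b ∨ c ∨ ¬¬d) ∧ ¬¬a   [double negation]
≡ ¬d ∧ (b ∨ c ∨ d) ∧ ¬¬a   [double negation]
≡ ¬d ∧ (b ∨ c ∨ d) ∧ a   [double negation]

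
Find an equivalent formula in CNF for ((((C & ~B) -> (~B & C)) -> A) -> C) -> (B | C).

((((C & ~B) -> (~B & C)) -> A) -> C) -> (B | C)
≡ ~((((C & ~B) -> (~B & C)) -> A) -> C) | B | C   (eliminate ->)
≡ ~(~(((C & ~B) -> (~B & C)) -> A) | C) | B | C   (eliminate ->)
≡ ~(~(~((C & ~B) -> (~B & C)) | A) | C) | B | C   (eliminate ->)
≡ ~(~(~(~(C & ~B) | (~B & C)) | A) | C) | B | C   (eliminate ->)
≡ (~~(~(~(C & ~B) | (~B & C)) | A) & ~C) | B | C   (De Morgan)
≡ ((~(~(C & ~B) | (~B & C)) | A) & ~C) | B | C   (double negation)
≡ (((~~(C & ~B) & ~(~B & C)) | A) & ~C) | B | C   (De Morgan)
≡ (((C & ~B & ~(~B & C)) | A) & ~C) | B | C   (double negation)
≡ (((C & ~B & (~~B | ~C)) | A) & ~C) | B | C   (De Morgan)
≡ (((C & ~B & (B | ~C)) | A) & ~C) | B | C   (double negation)
≡ (C | A | B | C) & (~B | A | B | C) & (B | ~C | A | B | C) & (~C | B | C)   (distribute | over &)
≡ C | A | B   (simplify)

C | A | B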